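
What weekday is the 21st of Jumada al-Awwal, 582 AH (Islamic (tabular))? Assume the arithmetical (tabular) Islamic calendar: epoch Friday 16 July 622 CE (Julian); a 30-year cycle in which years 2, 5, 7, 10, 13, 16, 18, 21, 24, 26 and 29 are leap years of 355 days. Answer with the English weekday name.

Saturday

This is JDN 2154465 (16 August 1186 Gregorian).
JDN 2154465 mod 7 = 5, and JDN 0 was a Monday, so this is a Saturday.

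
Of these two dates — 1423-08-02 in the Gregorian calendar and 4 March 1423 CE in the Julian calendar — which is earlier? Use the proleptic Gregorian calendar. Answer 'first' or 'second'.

Converting both to JDN: 2241013 vs 2240871; the smaller is the second.

second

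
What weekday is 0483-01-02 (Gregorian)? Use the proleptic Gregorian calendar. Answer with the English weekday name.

Saturday

Since JDN mod 7 = 5 (0 = Monday), the day is Saturday.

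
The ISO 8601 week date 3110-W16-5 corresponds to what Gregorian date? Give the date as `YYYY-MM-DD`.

3110-04-22

ISO week 1 of 3110 is the week containing the first Thursday of 3110.
Week 16, day 5 (Friday) lands on 3110-04-22.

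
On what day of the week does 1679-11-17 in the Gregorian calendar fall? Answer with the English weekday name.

2334623 ≡ 4 (mod 7); counting from Monday = 0 gives Friday.

Friday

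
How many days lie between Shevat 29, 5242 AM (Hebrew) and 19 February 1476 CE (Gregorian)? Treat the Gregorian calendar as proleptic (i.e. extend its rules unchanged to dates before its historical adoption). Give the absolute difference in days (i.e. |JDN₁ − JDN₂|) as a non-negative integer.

2170

JDN of the first date = 2262377.
JDN of the second date = 2260207.
|2260207 − 2262377| = 2170.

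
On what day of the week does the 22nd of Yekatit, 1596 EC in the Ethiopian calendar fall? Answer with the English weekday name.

Friday

This is JDN 2306966 (27 February 1604 Gregorian).
JDN 2306966 mod 7 = 4, and JDN 0 was a Monday, so this is a Friday.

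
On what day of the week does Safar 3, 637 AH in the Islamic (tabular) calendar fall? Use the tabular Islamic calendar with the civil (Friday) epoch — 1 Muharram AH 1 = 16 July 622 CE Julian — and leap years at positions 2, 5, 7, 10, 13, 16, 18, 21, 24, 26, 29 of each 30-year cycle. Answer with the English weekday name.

This is JDN 2173849 (11 September 1239 Gregorian).
Since JDN mod 7 = 6 (0 = Monday), the day is Sunday.

Sunday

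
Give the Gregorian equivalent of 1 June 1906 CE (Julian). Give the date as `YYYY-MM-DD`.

For dates in this range the Gregorian date is 13 days ahead of the Julian.
1 June 1906 Julian + 13 days → 14 June 1906 Gregorian.

1906-06-14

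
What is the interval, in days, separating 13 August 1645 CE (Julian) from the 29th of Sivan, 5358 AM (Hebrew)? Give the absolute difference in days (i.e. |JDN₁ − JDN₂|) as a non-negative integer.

17218

JDN of the first date = 2322119.
JDN of the second date = 2304901.
|2304901 − 2322119| = 17218.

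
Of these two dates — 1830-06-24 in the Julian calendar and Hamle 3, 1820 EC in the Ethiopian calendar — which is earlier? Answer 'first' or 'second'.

The two dates have Julian Day Numbers 2389640 and 2388913 respectively.
Since 2388913 < 2389640, the second date comes first.

second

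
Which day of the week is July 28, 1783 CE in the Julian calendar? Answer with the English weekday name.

Friday

Equivalently 8 August 1783 Gregorian, JDN 2372507.
Since JDN mod 7 = 4 (0 = Monday), the day is Friday.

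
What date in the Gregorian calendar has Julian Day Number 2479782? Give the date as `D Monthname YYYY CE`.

23 April 2077 CE

JDN 2451545 is 1 Jan 2000; 2479782 is +28237 days from there.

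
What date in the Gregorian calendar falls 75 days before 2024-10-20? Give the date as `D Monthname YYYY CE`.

The starting date is JDN 2460604; 2460604 − 75 = 2460529.
JDN 2460529 corresponds to 6 August 2024 CE.

6 August 2024 CE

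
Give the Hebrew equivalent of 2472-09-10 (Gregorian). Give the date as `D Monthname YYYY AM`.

7 Elul 6232 AM

Both dates share Julian Day Number 2624193; in the Hebrew calendar that is 7 Elul 6232 AM.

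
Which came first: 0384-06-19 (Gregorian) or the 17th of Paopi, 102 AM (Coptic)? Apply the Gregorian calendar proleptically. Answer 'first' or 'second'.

First date → JDN 1861483; second date → JDN 1861966.
JDN 1861483 < JDN 1861966, so the first date is earlier.

first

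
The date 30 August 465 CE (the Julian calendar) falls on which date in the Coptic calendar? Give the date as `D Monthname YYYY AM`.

Julian Day Number of the source date = 1891141.
Converting JDN 1891141 to the Coptic calendar gives 2 Thout 182 AM.

2 Thout 182 AM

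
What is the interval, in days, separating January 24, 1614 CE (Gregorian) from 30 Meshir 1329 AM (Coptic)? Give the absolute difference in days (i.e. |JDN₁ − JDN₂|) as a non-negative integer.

324

JDN of the first date = 2310585.
JDN of the second date = 2310261.
|2310261 − 2310585| = 324.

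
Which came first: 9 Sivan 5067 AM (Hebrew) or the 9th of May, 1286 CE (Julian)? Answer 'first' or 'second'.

Converting both to JDN: 2198570 vs 2190898; the smaller is the second.

second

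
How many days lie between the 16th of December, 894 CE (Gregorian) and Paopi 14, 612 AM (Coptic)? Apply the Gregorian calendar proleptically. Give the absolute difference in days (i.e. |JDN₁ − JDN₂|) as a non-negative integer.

First date → JDN 2047937; second date → JDN 2048241.
The interval is |2047937 − 2048241| = 304 days.

304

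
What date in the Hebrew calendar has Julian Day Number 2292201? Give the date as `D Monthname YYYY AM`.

The proleptic Gregorian equivalent of JDN 2292201 is 25 September 1563.
In the Hebrew calendar that day is 27 Elul 5323 AM.

27 Elul 5323 AM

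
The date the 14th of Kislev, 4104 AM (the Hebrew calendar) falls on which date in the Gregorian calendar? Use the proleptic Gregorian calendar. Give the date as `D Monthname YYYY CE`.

18 November 343 CE

Julian Day Number of the source date = 1846659.
Converting JDN 1846659 to the Gregorian calendar gives 18 November 343 CE.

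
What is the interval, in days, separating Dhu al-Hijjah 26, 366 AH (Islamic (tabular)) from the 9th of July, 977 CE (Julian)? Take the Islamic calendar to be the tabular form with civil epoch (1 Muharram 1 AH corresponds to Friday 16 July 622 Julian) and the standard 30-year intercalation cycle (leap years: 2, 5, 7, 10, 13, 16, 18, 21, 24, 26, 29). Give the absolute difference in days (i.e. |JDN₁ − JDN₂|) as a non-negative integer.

37

JDN of the first date = 2078134.
JDN of the second date = 2078097.
|2078097 − 2078134| = 37.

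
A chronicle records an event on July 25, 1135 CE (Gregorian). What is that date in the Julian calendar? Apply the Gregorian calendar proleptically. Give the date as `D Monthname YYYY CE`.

The Julian–Gregorian offset here is 7 days (Julian trailing).
25 July 1135 Gregorian − 7 days → 18 July 1135 Julian.

18 July 1135 CE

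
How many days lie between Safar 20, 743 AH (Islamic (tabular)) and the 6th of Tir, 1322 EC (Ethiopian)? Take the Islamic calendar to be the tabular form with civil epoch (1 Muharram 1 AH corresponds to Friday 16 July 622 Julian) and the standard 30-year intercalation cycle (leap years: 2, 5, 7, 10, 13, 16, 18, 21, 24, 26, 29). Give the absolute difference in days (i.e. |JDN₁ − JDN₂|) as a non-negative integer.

JDN of the first date = 2211429.
JDN of the second date = 2206841.
|2206841 − 2211429| = 4588.

4588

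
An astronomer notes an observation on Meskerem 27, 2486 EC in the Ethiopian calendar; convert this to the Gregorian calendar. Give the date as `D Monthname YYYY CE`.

10 October 2493 CE

Julian Day Number of the source date = 2631893.
Converting JDN 2631893 to the Gregorian calendar gives 10 October 2493 CE.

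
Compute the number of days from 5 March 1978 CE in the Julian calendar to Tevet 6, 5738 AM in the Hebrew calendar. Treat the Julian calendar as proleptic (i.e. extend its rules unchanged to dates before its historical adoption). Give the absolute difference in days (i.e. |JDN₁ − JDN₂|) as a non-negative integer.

First date → JDN 2443586; second date → JDN 2443494.
The interval is |2443586 − 2443494| = 92 days.

92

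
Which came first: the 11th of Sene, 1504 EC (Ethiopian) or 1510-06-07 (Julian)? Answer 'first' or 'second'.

second

The two dates have Julian Day Numbers 2273472 and 2272743 respectively.
Since 2272743 < 2273472, the second date comes first.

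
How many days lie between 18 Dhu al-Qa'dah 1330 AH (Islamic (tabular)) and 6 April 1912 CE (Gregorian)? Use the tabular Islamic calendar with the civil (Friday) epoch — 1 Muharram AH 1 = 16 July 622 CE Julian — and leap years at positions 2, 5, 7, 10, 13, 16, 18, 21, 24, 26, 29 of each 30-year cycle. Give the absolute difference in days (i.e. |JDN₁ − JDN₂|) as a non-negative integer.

206

First date → JDN 2419705; second date → JDN 2419499.
The interval is |2419705 − 2419499| = 206 days.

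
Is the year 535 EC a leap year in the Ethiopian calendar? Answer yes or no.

yes

535 mod 4 = 3; in the Ethiopian calendar a year is leap when year mod 4 = 3, so it is a leap year.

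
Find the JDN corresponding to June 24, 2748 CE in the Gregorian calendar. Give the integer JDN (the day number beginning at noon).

2724921

JDN 2299161 is 15 October 1582 CE (Gregorian); the target day is +425760 days from there, so JDN = 2724921.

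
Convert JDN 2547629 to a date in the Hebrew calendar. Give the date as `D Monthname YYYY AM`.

15 Shevat 6023 AM

The Gregorian equivalent of JDN 2547629 is 26 January 2263.
In the Hebrew calendar that day is 15 Shevat 6023 AM.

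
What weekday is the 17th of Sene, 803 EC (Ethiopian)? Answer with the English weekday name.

Wednesday

This is JDN 2017437 (15 June 811 Gregorian).
JDN 2017437 mod 7 = 2, and JDN 0 was a Monday, so this is a Wednesday.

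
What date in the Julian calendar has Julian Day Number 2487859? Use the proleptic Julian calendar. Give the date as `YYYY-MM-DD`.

JDN 2487859 is 4 June 2099 in the Gregorian calendar.
In the Julian calendar that day is 2099-05-22.

2099-05-22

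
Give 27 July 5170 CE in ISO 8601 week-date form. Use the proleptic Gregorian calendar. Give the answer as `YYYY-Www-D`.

The weekday is Monday (ISO weekday 1).
That Monday belongs to ISO week 31 of ISO year 5170.

5170-W31-1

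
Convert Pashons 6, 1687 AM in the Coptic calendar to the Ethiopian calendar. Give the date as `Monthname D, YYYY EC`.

Ginbot 6, 1963 EC

Julian Day Number of the source date = 2441086.
Converting JDN 2441086 to the Ethiopian calendar gives 6 Ginbot 1963 EC.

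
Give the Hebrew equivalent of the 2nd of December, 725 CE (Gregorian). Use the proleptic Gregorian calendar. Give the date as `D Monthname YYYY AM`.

Julian Day Number of the source date = 1986196.
Converting JDN 1986196 to the Hebrew calendar gives 18 Kislev 4486 AM.

18 Kislev 4486 AM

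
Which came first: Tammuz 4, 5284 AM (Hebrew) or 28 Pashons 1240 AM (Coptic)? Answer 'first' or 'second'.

Converting both to JDN: 2277855 vs 2277842; the smaller is the second.

second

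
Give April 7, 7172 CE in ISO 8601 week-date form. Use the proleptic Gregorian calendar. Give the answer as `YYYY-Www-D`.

The weekday is Friday (ISO weekday 5).
That Friday belongs to ISO week 14 of ISO year 7172.

7172-W14-5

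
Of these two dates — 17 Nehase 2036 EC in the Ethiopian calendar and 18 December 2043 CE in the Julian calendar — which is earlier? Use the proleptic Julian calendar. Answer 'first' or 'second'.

First date → JDN 2467851; second date → JDN 2467615.
JDN 2467615 < JDN 2467851, so the second date is earlier.

second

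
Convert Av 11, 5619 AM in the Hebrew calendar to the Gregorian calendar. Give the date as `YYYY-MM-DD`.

Both dates share Julian Day Number 2400268; in the Gregorian calendar that is 11 August 1859 CE.

1859-08-11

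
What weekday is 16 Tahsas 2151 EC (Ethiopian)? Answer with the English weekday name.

In the Gregorian calendar this is 26 December 2158 (JDN 2509613).
JDN 2509613 mod 7 = 1, and JDN 0 was a Monday, so this is a Tuesday.

Tuesday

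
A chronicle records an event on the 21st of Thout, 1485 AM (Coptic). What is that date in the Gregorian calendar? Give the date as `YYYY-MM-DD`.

Both dates share Julian Day Number 2367081; in the Gregorian calendar that is 29 September 1768 CE.

1768-09-29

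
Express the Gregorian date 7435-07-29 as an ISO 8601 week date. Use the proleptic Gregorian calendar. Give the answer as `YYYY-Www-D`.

The weekday is Wednesday (ISO weekday 3).
That Wednesday belongs to ISO week 31 of ISO year 7435.

7435-W31-3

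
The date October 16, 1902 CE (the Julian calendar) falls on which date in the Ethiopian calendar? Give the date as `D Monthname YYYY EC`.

19 Tikimt 1895 EC

The source date corresponds to 29 October 1902 in the Gregorian calendar (JDN 2416052).
That day falls on 19 Tikimt 1895 EC in the Ethiopian calendar.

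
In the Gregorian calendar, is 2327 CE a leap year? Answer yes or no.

2327 is not divisible by 4, so it is a common year.

no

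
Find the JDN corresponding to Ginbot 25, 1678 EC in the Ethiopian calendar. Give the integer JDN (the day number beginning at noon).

In the Gregorian calendar the same day is 30 May 1686.
JDN 2400001 is 17 November 1858 CE (Gregorian), MJD 0; the target day is −62992 days from there, so JDN = 2337009.

2337009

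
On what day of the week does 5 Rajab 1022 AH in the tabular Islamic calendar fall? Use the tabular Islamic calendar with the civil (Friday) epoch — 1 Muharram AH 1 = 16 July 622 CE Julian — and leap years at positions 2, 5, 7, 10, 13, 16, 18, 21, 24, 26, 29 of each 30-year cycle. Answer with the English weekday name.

In the Gregorian calendar this is 21 August 1613 (JDN 2310429).
JDN 2310429 mod 7 = 2, and JDN 0 was a Monday, so this is a Wednesday.

Wednesday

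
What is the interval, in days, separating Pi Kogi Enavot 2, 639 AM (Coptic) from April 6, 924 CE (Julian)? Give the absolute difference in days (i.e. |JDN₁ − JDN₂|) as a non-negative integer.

JDN of the first date = 2058420.
JDN of the second date = 2058645.
|2058645 − 2058420| = 225.

225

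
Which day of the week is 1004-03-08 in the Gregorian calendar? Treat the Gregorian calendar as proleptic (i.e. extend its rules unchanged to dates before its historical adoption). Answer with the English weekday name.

Since JDN mod 7 = 3 (0 = Monday), the day is Thursday.

Thursday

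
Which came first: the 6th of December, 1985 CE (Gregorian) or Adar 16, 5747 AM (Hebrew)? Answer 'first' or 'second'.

first

First date → JDN 2446406; second date → JDN 2446872.
JDN 2446406 < JDN 2446872, so the first date is earlier.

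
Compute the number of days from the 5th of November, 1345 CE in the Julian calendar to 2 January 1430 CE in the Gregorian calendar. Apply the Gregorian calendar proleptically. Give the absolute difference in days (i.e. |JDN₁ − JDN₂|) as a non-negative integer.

30730

First date → JDN 2212628; second date → JDN 2243358.
The interval is |2212628 − 2243358| = 30730 days.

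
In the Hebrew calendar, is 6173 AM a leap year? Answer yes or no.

Hebrew year 6173 is year 17 of its 19-year Metonic cycle; leap years are at positions 3, 6, 8, 11, 14, 17, 19, so it is a leap year (13 months).

yes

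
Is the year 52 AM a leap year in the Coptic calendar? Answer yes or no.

no

52 mod 4 = 0; in the Coptic calendar a year is leap when year mod 4 = 3, so it is a common year.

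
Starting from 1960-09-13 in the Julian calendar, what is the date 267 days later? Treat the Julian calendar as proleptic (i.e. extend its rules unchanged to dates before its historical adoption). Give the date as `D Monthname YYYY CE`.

JDN of 1960-09-13 = 2437204.
2437204 + 267 = 2437471.
JDN 2437471 in the Julian calendar is 7 June 1961 CE.

7 June 1961 CE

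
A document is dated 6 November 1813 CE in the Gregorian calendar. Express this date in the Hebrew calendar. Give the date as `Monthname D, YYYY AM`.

Both dates share Julian Day Number 2383554; in the Hebrew calendar that is 13 Cheshvan 5574 AM.

Cheshvan 13, 5574 AM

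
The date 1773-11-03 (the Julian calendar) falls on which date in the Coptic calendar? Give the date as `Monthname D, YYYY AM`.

Both dates share Julian Day Number 2368953; in the Coptic calendar that is 7 Hathor 1490 AM.

Hathor 7, 1490 AM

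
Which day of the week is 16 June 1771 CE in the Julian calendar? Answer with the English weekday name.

Thursday

This is JDN 2368082 (27 June 1771 Gregorian).
JDN 2368082 mod 7 = 3, and JDN 0 was a Monday, so this is a Thursday.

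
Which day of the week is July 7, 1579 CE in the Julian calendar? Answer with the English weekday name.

This is JDN 2297975 (17 July 1579 Gregorian).
JDN 2297975 mod 7 = 1, and JDN 0 was a Monday, so this is a Tuesday.

Tuesday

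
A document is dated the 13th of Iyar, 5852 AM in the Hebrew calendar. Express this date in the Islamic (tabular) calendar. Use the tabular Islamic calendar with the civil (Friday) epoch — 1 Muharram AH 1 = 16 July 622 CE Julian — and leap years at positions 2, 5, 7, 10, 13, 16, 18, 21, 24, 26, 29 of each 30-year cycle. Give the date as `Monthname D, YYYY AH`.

The source date corresponds to 20 May 2092 in the Gregorian calendar (JDN 2485288).
That day falls on 13 Dhu al-Hijjah 1515 AH in the tabular Islamic calendar.

Dhu al-Hijjah 13, 1515 AH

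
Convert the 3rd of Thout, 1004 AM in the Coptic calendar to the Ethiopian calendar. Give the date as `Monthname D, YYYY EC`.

Meskerem 3, 1280 EC

The source date corresponds to 8 September 1287 in the proleptic Gregorian calendar (JDN 2191378).
That day falls on 3 Meskerem 1280 EC in the Ethiopian calendar.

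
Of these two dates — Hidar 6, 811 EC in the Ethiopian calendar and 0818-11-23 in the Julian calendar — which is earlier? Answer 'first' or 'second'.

first

First date → JDN 2020138; second date → JDN 2020159.
JDN 2020138 < JDN 2020159, so the first date is earlier.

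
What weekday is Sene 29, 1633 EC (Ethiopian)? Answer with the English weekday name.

This is JDN 2320607 (3 July 1641 Gregorian).
JDN 2320607 mod 7 = 2, and JDN 0 was a Monday, so this is a Wednesday.

Wednesday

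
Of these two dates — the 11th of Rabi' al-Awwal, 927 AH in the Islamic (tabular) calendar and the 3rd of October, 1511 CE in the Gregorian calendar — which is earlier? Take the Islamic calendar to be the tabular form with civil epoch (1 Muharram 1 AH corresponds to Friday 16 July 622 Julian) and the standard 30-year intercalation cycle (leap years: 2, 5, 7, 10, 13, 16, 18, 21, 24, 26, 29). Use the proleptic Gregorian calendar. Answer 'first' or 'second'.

second

The two dates have Julian Day Numbers 2276653 and 2273216 respectively.
Since 2273216 < 2276653, the second date comes first.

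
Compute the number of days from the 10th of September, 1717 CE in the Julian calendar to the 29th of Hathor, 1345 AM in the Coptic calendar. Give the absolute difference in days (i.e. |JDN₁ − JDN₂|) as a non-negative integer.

32431

JDN of the first date = 2348445.
JDN of the second date = 2316014.
|2316014 − 2348445| = 32431.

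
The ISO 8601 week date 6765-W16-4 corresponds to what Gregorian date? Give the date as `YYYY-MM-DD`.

ISO week 1 of 6765 is the week containing the first Thursday of 6765.
Week 16, day 4 (Thursday) lands on 6765-04-22.

6765-04-22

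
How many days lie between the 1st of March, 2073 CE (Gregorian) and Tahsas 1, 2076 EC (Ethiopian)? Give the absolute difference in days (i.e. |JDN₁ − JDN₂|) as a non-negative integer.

First date → JDN 2478268; second date → JDN 2482205.
The interval is |2478268 − 2482205| = 3937 days.

3937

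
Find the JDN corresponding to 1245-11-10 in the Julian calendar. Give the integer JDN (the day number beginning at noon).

2176108

Equivalently 17 November 1245 (proleptic Gregorian).
JDN 2299161 is 15 October 1582 CE (Gregorian); the target day is −123053 days from there, so JDN = 2176108.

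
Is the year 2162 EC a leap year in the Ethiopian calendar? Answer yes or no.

no

2162 mod 4 = 2; in the Ethiopian calendar a year is leap when year mod 4 = 3, so it is a common year.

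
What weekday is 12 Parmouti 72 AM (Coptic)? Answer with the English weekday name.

This is JDN 1851184 (8 April 356 Gregorian).
JDN 1851184 mod 7 = 6, and JDN 0 was a Monday, so this is a Sunday.

Sunday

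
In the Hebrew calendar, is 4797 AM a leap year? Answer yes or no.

no

Hebrew year 4797 is year 9 of its 19-year Metonic cycle; leap years are at positions 3, 6, 8, 11, 14, 17, 19, so it is a common year (12 months).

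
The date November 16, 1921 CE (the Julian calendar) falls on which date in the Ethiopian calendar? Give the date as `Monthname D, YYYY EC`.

Both dates share Julian Day Number 2423023; in the Ethiopian calendar that is 20 Hidar 1914 EC.

Hidar 20, 1914 EC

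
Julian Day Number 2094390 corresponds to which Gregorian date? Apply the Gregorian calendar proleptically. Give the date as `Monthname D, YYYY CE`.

February 22, 1022 CE

JDN 2451545 is 1 Jan 2000; 2094390 is −357155 days from there.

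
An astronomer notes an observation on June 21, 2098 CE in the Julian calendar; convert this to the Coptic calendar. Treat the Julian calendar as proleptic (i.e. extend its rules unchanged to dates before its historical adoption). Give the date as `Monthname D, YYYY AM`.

Paoni 27, 1814 AM

Both dates share Julian Day Number 2487524; in the Coptic calendar that is 27 Paoni 1814 AM.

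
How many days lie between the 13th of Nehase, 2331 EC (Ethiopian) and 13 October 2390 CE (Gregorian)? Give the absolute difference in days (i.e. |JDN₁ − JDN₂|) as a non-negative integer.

18680

First date → JDN 2575595; second date → JDN 2594275.
The interval is |2575595 − 2594275| = 18680 days.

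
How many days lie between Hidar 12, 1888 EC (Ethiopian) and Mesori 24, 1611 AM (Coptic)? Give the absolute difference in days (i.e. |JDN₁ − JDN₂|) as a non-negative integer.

First date → JDN 2413519; second date → JDN 2413435.
The interval is |2413519 − 2413435| = 84 days.

84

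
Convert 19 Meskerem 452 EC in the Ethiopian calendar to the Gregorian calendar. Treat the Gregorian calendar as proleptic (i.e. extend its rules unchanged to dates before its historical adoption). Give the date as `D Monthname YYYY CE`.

18 September 459 CE

Both dates share Julian Day Number 1888967; in the Gregorian calendar that is 18 September 459 CE.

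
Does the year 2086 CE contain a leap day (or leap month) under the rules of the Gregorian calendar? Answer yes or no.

2086 is not divisible by 4, so it is a common year.

no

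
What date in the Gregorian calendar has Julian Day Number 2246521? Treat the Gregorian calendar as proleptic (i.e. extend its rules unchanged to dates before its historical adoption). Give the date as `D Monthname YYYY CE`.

Counting from JDN 2299161 = 15 Oct 1582 gives an offset of -52640 days.

31 August 1438 CE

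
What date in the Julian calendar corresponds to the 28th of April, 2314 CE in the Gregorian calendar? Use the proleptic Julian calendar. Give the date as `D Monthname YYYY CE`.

For dates in this range the Gregorian date is 16 days ahead of the Julian.
28 April 2314 Gregorian − 16 days → 12 April 2314 Julian.

12 April 2314 CE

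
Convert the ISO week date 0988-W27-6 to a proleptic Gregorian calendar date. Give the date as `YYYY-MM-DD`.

ISO week 1 of 988 is the week containing the first Thursday of 988.
Week 27, day 6 (Saturday) lands on 0988-07-05.

0988-07-05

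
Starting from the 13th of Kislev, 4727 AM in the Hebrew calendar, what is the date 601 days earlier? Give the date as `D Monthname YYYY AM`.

The starting date is JDN 2074221; 2074221 − 601 = 2073620.
JDN 2073620 corresponds to 1 Iyar 4725 AM.

1 Iyar 4725 AM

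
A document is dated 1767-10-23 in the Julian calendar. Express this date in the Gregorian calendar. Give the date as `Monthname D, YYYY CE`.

The Julian–Gregorian offset here is 11 days (Julian trailing).
23 October 1767 Julian + 11 days → 3 November 1767 Gregorian.

November 3, 1767 CE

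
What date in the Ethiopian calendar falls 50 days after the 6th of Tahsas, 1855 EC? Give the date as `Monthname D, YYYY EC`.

Tir 26, 1855 EC

JDN of the 6th of Tahsas, 1855 EC = 2401489.
2401489 + 50 = 2401539.
JDN 2401539 in the Ethiopian calendar is Tir 26, 1855 EC.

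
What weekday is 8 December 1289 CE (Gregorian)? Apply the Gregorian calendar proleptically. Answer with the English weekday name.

JDN 2192200 mod 7 = 3, and JDN 0 was a Monday, so this is a Thursday.

Thursday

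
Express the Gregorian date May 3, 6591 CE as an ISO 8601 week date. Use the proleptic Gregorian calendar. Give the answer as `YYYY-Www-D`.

The weekday is Tuesday (ISO weekday 2).
That Tuesday belongs to ISO week 18 of ISO year 6591.

6591-W18-2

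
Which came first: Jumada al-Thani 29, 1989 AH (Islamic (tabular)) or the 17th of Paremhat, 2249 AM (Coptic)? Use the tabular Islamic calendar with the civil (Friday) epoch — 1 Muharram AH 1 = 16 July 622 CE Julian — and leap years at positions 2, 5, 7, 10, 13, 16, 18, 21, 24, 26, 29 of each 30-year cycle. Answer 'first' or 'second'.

The two dates have Julian Day Numbers 2653097 and 2646308 respectively.
Since 2646308 < 2653097, the second date comes first.

second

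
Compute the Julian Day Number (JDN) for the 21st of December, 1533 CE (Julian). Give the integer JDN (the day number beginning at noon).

2281341

Equivalently 31 December 1533 (proleptic Gregorian).
JDN 2451545 is 1 January 2000 CE (Gregorian); the target day is −170204 days from there, so JDN = 2281341.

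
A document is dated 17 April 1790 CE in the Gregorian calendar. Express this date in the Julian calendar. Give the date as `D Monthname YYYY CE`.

6 April 1790 CE

The Julian–Gregorian offset here is 11 days (Julian trailing).
17 April 1790 Gregorian − 11 days → 6 April 1790 Julian.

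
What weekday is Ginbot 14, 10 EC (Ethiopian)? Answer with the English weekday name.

Monday

This is JDN 1727761 (7 May 18 Gregorian).
JDN 1727761 mod 7 = 0, and JDN 0 was a Monday, so this is a Monday.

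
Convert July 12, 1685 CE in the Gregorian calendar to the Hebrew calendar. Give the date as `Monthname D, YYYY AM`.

Tammuz 10, 5445 AM

Both dates share Julian Day Number 2336687; in the Hebrew calendar that is 10 Tammuz 5445 AM.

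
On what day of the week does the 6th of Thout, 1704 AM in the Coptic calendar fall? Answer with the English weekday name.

Thursday

In the Gregorian calendar this is 17 September 1987 (JDN 2447056).
2447056 ≡ 3 (mod 7); counting from Monday = 0 gives Thursday.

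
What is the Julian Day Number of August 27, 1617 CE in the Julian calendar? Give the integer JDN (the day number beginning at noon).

In the Gregorian calendar the same day is 6 September 1617.
JDN 2299161 is 15 October 1582 CE (Gregorian); the target day is +12745 days from there, so JDN = 2311906.

2311906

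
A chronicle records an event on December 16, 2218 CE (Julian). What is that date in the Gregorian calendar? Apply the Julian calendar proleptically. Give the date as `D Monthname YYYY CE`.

31 December 2218 CE

At this point the Julian calendar is 15 days behind the Gregorian.
16 December 2218 Julian + 15 days → 31 December 2218 Gregorian.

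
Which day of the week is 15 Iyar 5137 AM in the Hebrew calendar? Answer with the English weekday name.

In the proleptic Gregorian calendar this is 3 May 1377 (JDN 2224122).
JDN 2224122 mod 7 = 5, and JDN 0 was a Monday, so this is a Saturday.

Saturday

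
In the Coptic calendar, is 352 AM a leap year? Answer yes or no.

352 mod 4 = 0; in the Coptic calendar a year is leap when year mod 4 = 3, so it is a common year.

no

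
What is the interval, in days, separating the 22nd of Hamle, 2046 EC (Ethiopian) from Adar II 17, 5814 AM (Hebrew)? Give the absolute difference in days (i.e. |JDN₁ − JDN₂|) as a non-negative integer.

First date → JDN 2471478; second date → JDN 2471354.
The interval is |2471478 − 2471354| = 124 days.

124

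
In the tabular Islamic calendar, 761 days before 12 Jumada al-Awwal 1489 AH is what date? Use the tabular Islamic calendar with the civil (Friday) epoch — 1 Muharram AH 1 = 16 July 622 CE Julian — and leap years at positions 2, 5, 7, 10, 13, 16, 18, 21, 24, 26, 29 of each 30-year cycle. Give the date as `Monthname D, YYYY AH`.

Rabi' al-Awwal 19, 1487 AH

Counting 761 days back from JDN 2475867 reaches JDN 2475106, which is Rabi' al-Awwal 19, 1487 AH.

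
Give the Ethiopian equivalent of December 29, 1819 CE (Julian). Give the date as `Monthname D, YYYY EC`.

Both dates share Julian Day Number 2385810; in the Ethiopian calendar that is 2 Tir 1812 EC.

Tir 2, 1812 EC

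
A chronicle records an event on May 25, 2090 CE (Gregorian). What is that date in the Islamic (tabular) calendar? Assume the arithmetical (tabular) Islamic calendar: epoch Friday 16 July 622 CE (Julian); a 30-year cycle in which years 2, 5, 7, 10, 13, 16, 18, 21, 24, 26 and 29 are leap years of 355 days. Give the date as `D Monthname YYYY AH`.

Julian Day Number of the source date = 2484562.
Converting JDN 2484562 to the tabular Islamic calendar gives 26 Dhu al-Qa'dah 1513 AH.

26 Dhu al-Qa'dah 1513 AH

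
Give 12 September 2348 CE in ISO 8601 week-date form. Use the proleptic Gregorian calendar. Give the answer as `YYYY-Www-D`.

2348-W37-7

The weekday is Sunday (ISO weekday 7).
That Sunday belongs to ISO week 37 of ISO year 2348.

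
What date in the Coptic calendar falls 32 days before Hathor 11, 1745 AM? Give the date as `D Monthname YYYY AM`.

The starting date is JDN 2462096; 2462096 − 32 = 2462064.
JDN 2462064 corresponds to 9 Paopi 1745 AM.

9 Paopi 1745 AM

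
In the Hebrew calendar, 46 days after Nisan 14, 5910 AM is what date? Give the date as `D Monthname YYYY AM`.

1 Sivan 5910 AM

Counting 46 days forward from JDN 2506432 reaches JDN 2506478, which is 1 Sivan 5910 AM.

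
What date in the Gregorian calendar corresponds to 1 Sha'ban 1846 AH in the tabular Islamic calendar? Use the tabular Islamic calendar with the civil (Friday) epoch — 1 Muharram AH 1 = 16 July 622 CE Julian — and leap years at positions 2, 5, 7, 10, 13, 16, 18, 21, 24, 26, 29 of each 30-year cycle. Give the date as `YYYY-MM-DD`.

2413-03-04

Julian Day Number of the source date = 2602453.
Converting JDN 2602453 to the Gregorian calendar gives 4 March 2413 CE.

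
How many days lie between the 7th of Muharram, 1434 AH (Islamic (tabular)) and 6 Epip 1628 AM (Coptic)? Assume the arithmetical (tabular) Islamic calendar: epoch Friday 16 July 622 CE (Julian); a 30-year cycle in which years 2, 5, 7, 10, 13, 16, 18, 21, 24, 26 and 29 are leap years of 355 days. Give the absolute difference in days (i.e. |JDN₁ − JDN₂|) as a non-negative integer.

JDN of the first date = 2456253.
JDN of the second date = 2419597.
|2419597 − 2456253| = 36656.

36656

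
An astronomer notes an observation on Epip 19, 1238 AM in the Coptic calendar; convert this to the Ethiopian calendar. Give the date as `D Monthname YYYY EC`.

19 Hamle 1514 EC

Julian Day Number of the source date = 2277162.
Converting JDN 2277162 to the Ethiopian calendar gives 19 Hamle 1514 EC.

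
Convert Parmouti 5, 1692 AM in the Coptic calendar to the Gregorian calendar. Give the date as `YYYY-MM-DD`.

Julian Day Number of the source date = 2442882.
Converting JDN 2442882 to the Gregorian calendar gives 13 April 1976 CE.

1976-04-13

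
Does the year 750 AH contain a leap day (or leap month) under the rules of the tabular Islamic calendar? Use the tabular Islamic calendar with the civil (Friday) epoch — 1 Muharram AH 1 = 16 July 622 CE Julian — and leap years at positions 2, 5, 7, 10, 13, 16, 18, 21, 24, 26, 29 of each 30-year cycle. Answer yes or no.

no

Year 750 AH is year 30 of its 30-year cycle; leap positions are 2, 5, 7, 10, 13, 16, 18, 21, 24, 26, 29, so it is a common year (354 days).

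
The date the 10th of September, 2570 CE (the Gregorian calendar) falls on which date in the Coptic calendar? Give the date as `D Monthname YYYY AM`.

Both dates share Julian Day Number 2659986; in the Coptic calendar that is 1 Pi Kogi Enavot 2286 AM.

1 Pi Kogi Enavot 2286 AM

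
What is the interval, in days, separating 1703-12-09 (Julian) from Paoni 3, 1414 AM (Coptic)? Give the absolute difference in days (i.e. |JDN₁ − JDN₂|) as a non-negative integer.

2021

First date → JDN 2343421; second date → JDN 2341400.
The interval is |2343421 − 2341400| = 2021 days.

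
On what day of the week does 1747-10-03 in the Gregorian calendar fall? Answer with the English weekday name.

Tuesday

2359414 ≡ 1 (mod 7); counting from Monday = 0 gives Tuesday.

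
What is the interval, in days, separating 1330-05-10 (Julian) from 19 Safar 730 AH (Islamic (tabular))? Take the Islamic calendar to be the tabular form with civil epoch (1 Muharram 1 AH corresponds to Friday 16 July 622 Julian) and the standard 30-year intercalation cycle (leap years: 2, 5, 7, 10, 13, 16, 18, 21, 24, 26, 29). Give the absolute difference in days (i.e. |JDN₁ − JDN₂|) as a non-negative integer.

149

JDN of the first date = 2206970.
JDN of the second date = 2206821.
|2206821 − 2206970| = 149.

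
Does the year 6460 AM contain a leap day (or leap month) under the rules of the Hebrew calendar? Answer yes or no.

yes

Hebrew year 6460 is year 19 of its 19-year Metonic cycle; leap years are at positions 3, 6, 8, 11, 14, 17, 19, so it is a leap year (13 months).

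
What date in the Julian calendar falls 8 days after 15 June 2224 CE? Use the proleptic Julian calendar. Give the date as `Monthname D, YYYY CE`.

Counting 8 days forward from JDN 2533540 reaches JDN 2533548, which is June 23, 2224 CE.

June 23, 2224 CE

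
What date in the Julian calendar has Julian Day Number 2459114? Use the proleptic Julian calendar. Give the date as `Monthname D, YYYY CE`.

JDN 2459114 is 21 September 2020 in the Gregorian calendar.
In the Julian calendar that day is September 8, 2020 CE.

September 8, 2020 CE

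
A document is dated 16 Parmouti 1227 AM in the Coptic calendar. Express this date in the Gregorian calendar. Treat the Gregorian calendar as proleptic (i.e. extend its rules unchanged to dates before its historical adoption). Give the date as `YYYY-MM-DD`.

1511-04-21

Julian Day Number of the source date = 2273051.
Converting JDN 2273051 to the Gregorian calendar gives 21 April 1511 CE.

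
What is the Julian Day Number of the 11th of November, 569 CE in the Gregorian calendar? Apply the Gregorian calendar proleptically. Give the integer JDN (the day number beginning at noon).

1929198

JDN 2451545 is 1 January 2000 CE (Gregorian); the target day is −522347 days from there, so JDN = 1929198.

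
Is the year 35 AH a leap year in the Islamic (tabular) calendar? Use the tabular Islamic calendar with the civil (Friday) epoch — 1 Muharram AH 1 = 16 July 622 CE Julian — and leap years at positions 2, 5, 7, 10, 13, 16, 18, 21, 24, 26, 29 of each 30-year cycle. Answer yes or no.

yes

Year 35 AH is year 5 of its 30-year cycle; leap positions are 2, 5, 7, 10, 13, 16, 18, 21, 24, 26, 29, so it is a leap year (355 days).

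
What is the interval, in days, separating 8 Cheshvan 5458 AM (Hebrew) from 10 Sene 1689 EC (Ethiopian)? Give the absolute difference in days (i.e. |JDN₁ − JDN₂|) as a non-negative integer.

131

JDN of the first date = 2341173.
JDN of the second date = 2341042.
|2341042 − 2341173| = 131.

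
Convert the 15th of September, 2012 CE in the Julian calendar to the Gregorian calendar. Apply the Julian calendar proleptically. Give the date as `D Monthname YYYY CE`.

The Julian–Gregorian offset here is 13 days (Julian trailing).
15 September 2012 Julian + 13 days → 28 September 2012 Gregorian.

28 September 2012 CE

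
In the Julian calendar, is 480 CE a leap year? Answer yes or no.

480 mod 4 = 0, so it is a leap year in the Julian calendar.

yes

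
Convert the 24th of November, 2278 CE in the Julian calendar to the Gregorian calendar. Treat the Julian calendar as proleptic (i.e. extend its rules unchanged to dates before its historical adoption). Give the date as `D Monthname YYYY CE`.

9 December 2278 CE

At this point the Julian calendar is 15 days behind the Gregorian.
24 November 2278 Julian + 15 days → 9 December 2278 Gregorian.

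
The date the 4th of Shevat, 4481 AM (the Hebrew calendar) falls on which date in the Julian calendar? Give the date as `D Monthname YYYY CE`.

The source date corresponds to 11 January 721 in the proleptic Gregorian calendar (JDN 1984410).
That day falls on 7 January 721 CE in the Julian calendar.

7 January 721 CE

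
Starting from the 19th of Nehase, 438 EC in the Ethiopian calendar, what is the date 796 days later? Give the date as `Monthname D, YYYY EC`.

Tikimt 19, 441 EC

Counting 796 days forward from JDN 1884183 reaches JDN 1884979, which is Tikimt 19, 441 EC.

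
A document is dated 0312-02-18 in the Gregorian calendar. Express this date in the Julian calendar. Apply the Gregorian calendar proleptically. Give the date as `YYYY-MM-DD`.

0312-02-17

For dates in this range the Gregorian date is 1 day ahead of the Julian.
18 February 312 Gregorian − 1 day → 17 February 312 Julian.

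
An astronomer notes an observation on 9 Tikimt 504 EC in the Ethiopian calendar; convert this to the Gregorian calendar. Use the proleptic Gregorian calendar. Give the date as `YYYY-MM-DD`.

Both dates share Julian Day Number 1907980; in the Gregorian calendar that is 9 October 511 CE.

0511-10-09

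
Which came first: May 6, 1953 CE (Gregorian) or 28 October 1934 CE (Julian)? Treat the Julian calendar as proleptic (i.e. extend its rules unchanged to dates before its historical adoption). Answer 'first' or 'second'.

Converting both to JDN: 2434504 vs 2427752; the smaller is the second.

second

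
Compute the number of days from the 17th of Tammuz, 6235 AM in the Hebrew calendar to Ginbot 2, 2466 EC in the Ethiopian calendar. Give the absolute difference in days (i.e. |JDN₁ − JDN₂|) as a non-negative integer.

First date → JDN 2625237; second date → JDN 2624803.
The interval is |2625237 − 2624803| = 434 days.

434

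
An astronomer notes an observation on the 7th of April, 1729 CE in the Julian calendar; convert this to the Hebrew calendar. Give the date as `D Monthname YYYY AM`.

The source date corresponds to 18 April 1729 in the Gregorian calendar (JDN 2352672).
That day falls on 19 Nisan 5489 AM in the Hebrew calendar.

19 Nisan 5489 AM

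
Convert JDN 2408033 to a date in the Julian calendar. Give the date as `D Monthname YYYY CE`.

1 November 1880 CE

JDN 2408033 is 13 November 1880 in the Gregorian calendar.
In the Julian calendar that day is 1 November 1880 CE.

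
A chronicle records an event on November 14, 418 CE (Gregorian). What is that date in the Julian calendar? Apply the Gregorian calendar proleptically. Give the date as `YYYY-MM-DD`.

The Julian–Gregorian offset here is 1 day (Julian trailing).
14 November 418 Gregorian − 1 day → 13 November 418 Julian.

0418-11-13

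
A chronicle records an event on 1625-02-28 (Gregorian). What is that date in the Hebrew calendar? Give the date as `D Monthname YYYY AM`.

Julian Day Number of the source date = 2314638.
Converting JDN 2314638 to the Hebrew calendar gives 21 Adar I 5385 AM.

21 Adar I 5385 AM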